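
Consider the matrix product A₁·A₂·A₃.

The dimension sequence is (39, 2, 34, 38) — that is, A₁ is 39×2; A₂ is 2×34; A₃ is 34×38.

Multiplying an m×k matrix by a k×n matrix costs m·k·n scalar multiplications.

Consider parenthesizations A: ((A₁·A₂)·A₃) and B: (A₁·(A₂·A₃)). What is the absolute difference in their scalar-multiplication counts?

Order A = ((A₁·A₂)·A₃): (A₁·A₂): 39×2 by 2×34 → 39×34, cost 39·2·34 = 2652; ((A₁·A₂)·A₃): 39×34 by 34×38 → 39×38, cost 39·34·38 = 50388; cumulative 53040. Total 53040.
Order B = (A₁·(A₂·A₃)): (A₂·A₃): 2×34 by 34×38 → 2×38, cost 2·34·38 = 2584; (A₁·(A₂·A₃)): 39×2 by 2×38 → 39×38, cost 39·2·38 = 2964; cumulative 5548. Total 5548.
Difference: |53040 − 5548| = 47492.

47492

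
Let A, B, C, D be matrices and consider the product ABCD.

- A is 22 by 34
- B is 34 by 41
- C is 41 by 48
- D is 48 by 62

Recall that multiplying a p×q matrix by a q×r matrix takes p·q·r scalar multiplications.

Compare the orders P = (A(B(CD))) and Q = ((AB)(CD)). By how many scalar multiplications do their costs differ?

Order P = (A(B(CD))): (CD): 41×48 by 48×62 → 41×62, cost 41·48·62 = 122016; (B(CD)): 34×41 by 41×62 → 34×62, cost 34·41·62 = 86428; cumulative 208444; (A(B(CD))): 22×34 by 34×62 → 22×62, cost 22·34·62 = 46376; cumulative 254820. Total 254820.
Order Q = ((AB)(CD)): (AB): 22×34 by 34×41 → 22×41, cost 22·34·41 = 30668; (CD): 41×48 by 48×62 → 41×62, cost 41·48·62 = 122016; ((AB)(CD)): 22×41 by 41×62 → 22×62, cost 22·41·62 = 55924; cumulative 208608. Total 208608.
Difference: |254820 − 208608| = 46212.

46212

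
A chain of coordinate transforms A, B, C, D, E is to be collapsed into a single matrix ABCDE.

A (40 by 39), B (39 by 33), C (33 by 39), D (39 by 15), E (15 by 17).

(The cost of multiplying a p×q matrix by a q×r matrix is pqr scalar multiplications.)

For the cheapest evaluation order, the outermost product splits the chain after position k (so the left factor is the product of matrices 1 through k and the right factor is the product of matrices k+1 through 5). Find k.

Adjacent pairs: AB = 40·39·33 = 51480; BC = 39·33·39 = 50193; CD = 33·39·15 = 19305; DE = 39·15·17 = 9945.
Length 3: A..C: k=1: 0+50193+40·39·39=111033; k=2: 51480+0+40·33·39=102960 → min 102960 | B..D: k=2: 0+19305+39·33·15=38610; k=3: 50193+0+39·39·15=73008 → min 38610 | C..E: k=3: 0+9945+33·39·17=31824; k=4: 19305+0+33·15·17=27720 → min 27720.
Length 4: A..D: k=1: 0+38610+40·39·15=62010; k=2: 51480+19305+40·33·15=90585; k=3: 102960+0+40·39·15=126360 → min 62010 | B..E: k=2: 0+27720+39·33·17=49599; k=3: 50193+9945+39·39·17=85995; k=4: 38610+0+39·15·17=48555 → min 48555.
Top-level splits: k=1: (A..A)·(B..E) → 0+48555+40·39·17 = 75075; k=2: (A..B)·(C..E) → 51480+27720+40·33·17 = 101640; k=3: (A..C)·(D..E) → 102960+9945+40·39·17 = 139425; k=4: (A..D)·(E..E) → 62010+0+40·15·17 = 72210.
Best split is after D, i.e. k = 4.

4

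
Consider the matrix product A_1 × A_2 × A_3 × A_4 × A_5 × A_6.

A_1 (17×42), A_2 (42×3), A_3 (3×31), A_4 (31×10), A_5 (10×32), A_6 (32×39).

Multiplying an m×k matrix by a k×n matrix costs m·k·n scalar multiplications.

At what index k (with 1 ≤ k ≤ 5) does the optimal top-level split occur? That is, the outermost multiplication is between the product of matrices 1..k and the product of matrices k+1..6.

Adjacent pairs: A_1A_2 = 17·42·3 = 2142; A_2A_3 = 42·3·31 = 3906; A_3A_4 = 3·31·10 = 930; A_4A_5 = 31·10·32 = 9920; A_5A_6 = 10·32·39 = 12480.
Length 3: A_1..A_3: k=1: 0+3906+17·42·31=26040; k=2: 2142+0+17·3·31=3723 → min 3723 | A_2..A_4: k=2: 0+930+42·3·10=2190; k=3: 3906+0+42·31·10=16926 → min 2190 | A_3..A_5: k=3: 0+9920+3·31·32=12896; k=4: 930+0+3·10·32=1890 → min 1890 | A_4..A_6: k=4: 0+12480+31·10·39=24570; k=5: 9920+0+31·32·39=48608 → min 24570.
Length 4: A_1..A_4: k=1: 0+2190+17·42·10=9330; k=2: 2142+930+17·3·10=3582; k=3: 3723+0+17·31·10=8993 → min 3582 | A_2..A_5: k=2: 0+1890+42·3·32=5922; k=3: 3906+9920+42·31·32=55490; k=4: 2190+0+42·10·32=15630 → min 5922 | A_3..A_6: k=3: 0+24570+3·31·39=28197; k=4: 930+12480+3·10·39=14580; k=5: 1890+0+3·32·39=5634 → min 5634.
Length 5: A_1..A_5: k=1: 0+5922+17·42·32=28770; k=2: 2142+1890+17·3·32=5664; k=3: 3723+9920+17·31·32=30507; k=4: 3582+0+17·10·32=9022 → min 5664 | A_2..A_6: k=2: 0+5634+42·3·39=10548; k=3: 3906+24570+42·31·39=79254; k=4: 2190+12480+42·10·39=31050; k=5: 5922+0+42·32·39=58338 → min 10548.
Top-level splits: k=1: (A_1..A_1)·(A_2..A_6) → 0+10548+17·42·39 = 38394; k=2: (A_1..A_2)·(A_3..A_6) → 2142+5634+17·3·39 = 9765; k=3: (A_1..A_3)·(A_4..A_6) → 3723+24570+17·31·39 = 48846; k=4: (A_1..A_4)·(A_5..A_6) → 3582+12480+17·10·39 = 22692; k=5: (A_1..A_5)·(A_6..A_6) → 5664+0+17·32·39 = 26880.
Best split is after A_2, i.e. k = 2.

2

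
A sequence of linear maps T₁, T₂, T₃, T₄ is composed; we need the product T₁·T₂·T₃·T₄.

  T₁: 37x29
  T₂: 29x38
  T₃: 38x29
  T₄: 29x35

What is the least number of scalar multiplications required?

Adjacent pairs: T₁T₂ = 37·29·38 = 40774; T₂T₃ = 29·38·29 = 31958; T₃T₄ = 38·29·35 = 38570.
Length 3: T₁..T₃: k=1: 0+31958+37·29·29=63075; k=2: 40774+0+37·38·29=81548 → min 63075 | T₂..T₄: k=2: 0+38570+29·38·35=77140; k=3: 31958+0+29·29·35=61393 → min 61393.
Length 4: T₁..T₄: k=1: 0+61393+37·29·35=98948; k=2: 40774+38570+37·38·35=128554; k=3: 63075+0+37·29·35=100630 → min 98948.
Optimal order: (T₁·((T₂·T₃)·T₄)) with cost 98948.

98948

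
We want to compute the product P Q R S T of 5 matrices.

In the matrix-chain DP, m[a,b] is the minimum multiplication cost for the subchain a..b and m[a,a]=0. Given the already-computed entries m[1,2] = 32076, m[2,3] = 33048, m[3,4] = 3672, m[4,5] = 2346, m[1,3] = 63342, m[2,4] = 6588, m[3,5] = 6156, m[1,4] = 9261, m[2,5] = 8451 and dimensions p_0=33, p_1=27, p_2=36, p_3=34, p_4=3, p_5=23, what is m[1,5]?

11538

m[1,5] = min over k∈[1,4] of m[1,k]+m[k+1,5]+p_{0}·p_k·p_{5}.
k=1: 0 + 8451 + 33·27·23 = 28944; k=2: 32076 + 6156 + 33·36·23 = 65556; k=3: 63342 + 2346 + 33·34·23 = 91494; k=4: 9261 + 0 + 33·3·23 = 11538.
Minimum: 11538 at k=4.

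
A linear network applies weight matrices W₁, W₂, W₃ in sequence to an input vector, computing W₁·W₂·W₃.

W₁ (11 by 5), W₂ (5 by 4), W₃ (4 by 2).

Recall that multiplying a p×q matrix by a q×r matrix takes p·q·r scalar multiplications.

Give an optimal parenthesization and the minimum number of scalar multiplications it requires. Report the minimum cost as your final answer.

150

(W₁·(W₂·W₃)): cost 150.
((W₁·W₂)·W₃): cost 308.
Optimal: (W₁·(W₂·W₃)) with cost 150.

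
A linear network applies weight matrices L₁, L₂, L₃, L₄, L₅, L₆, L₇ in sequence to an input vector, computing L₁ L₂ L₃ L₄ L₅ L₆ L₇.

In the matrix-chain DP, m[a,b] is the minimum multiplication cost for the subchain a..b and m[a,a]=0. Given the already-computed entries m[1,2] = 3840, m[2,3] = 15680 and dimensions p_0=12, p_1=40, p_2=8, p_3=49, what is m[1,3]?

m[1,3] = min over k∈[1,2] of m[1,k]+m[k+1,3]+p_{0}·p_k·p_{3}.
k=1: 0 + 15680 + 12·40·49 = 39200; k=2: 3840 + 0 + 12·8·49 = 8544.
Minimum: 8544 at k=2.

8544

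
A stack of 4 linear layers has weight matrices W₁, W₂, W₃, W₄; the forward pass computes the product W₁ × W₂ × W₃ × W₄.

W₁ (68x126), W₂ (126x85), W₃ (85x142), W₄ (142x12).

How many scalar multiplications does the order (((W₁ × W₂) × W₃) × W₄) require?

(W₁ × W₂): 68×126 by 126×85 → 68×85, cost 68·126·85 = 728280
((W₁ × W₂) × W₃): 68×85 by 85×142 → 68×142, cost 68·85·142 = 820760; cumulative 1549040
(((W₁ × W₂) × W₃) × W₄): 68×142 by 142×12 → 68×12, cost 68·142·12 = 115872; cumulative 1664912
Total: 1664912 scalar multiplications.

1664912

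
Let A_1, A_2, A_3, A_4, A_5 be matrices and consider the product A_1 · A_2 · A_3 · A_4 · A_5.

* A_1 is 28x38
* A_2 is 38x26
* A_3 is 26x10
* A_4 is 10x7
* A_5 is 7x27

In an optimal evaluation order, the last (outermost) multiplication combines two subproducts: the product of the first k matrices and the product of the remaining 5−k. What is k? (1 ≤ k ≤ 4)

4

Adjacent pairs: A_1A_2 = 28·38·26 = 27664; A_2A_3 = 38·26·10 = 9880; A_3A_4 = 26·10·7 = 1820; A_4A_5 = 10·7·27 = 1890.
Length 3: A_1..A_3: k=1: 0+9880+28·38·10=20520; k=2: 27664+0+28·26·10=34944 → min 20520 | A_2..A_4: k=2: 0+1820+38·26·7=8736; k=3: 9880+0+38·10·7=12540 → min 8736 | A_3..A_5: k=3: 0+1890+26·10·27=8910; k=4: 1820+0+26·7·27=6734 → min 6734.
Length 4: A_1..A_4: k=1: 0+8736+28·38·7=16184; k=2: 27664+1820+28·26·7=34580; k=3: 20520+0+28·10·7=22480 → min 16184 | A_2..A_5: k=2: 0+6734+38·26·27=33410; k=3: 9880+1890+38·10·27=22030; k=4: 8736+0+38·7·27=15918 → min 15918.
Top-level splits: k=1: (A_1..A_1)·(A_2..A_5) → 0+15918+28·38·27 = 44646; k=2: (A_1..A_2)·(A_3..A_5) → 27664+6734+28·26·27 = 54054; k=3: (A_1..A_3)·(A_4..A_5) → 20520+1890+28·10·27 = 29970; k=4: (A_1..A_4)·(A_5..A_5) → 16184+0+28·7·27 = 21476.
Best split is after A_4, i.e. k = 4.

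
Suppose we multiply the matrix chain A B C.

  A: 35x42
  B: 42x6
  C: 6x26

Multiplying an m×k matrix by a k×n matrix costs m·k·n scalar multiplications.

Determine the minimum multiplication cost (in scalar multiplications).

Order (A (B C)): (B C): 42×6 by 6×26 → 42×26, cost 42·6·26 = 6552; (A (B C)): 35×42 by 42×26 → 35×26, cost 35·42·26 = 38220; cumulative 44772. Total 44772.
Order ((A B) C): (A B): 35×42 by 42×6 → 35×6, cost 35·42·6 = 8820; ((A B) C): 35×6 by 6×26 → 35×26, cost 35·6·26 = 5460; cumulative 14280. Total 14280.
Minimum: 14280.

14280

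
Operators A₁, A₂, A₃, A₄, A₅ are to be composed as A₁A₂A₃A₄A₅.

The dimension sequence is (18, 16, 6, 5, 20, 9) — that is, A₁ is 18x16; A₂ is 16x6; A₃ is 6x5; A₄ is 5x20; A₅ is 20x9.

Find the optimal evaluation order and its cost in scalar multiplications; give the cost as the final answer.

3630

Adjacent pairs: A₁A₂ = 18·16·6 = 1728; A₂A₃ = 16·6·5 = 480; A₃A₄ = 6·5·20 = 600; A₄A₅ = 5·20·9 = 900.
Length 3: A₁..A₃: k=1: 0+480+18·16·5=1920; k=2: 1728+0+18·6·5=2268 → min 1920 | A₂..A₄: k=2: 0+600+16·6·20=2520; k=3: 480+0+16·5·20=2080 → min 2080 | A₃..A₅: k=3: 0+900+6·5·9=1170; k=4: 600+0+6·20·9=1680 → min 1170.
Length 4: A₁..A₄: k=1: 0+2080+18·16·20=7840; k=2: 1728+600+18·6·20=4488; k=3: 1920+0+18·5·20=3720 → min 3720 | A₂..A₅: k=2: 0+1170+16·6·9=2034; k=3: 480+900+16·5·9=2100; k=4: 2080+0+16·20·9=4960 → min 2034.
Length 5: A₁..A₅: k=1: 0+2034+18·16·9=4626; k=2: 1728+1170+18·6·9=3870; k=3: 1920+900+18·5·9=3630; k=4: 3720+0+18·20·9=6960 → min 3630.
Optimal parenthesization: ((A₁(A₂A₃))(A₄A₅)) with cost 3630.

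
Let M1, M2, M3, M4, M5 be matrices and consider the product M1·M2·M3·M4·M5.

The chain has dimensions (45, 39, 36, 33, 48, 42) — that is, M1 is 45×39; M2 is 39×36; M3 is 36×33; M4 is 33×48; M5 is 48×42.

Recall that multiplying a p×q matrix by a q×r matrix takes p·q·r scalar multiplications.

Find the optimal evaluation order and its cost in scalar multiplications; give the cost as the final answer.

233145

Adjacent pairs: M1M2 = 45·39·36 = 63180; M2M3 = 39·36·33 = 46332; M3M4 = 36·33·48 = 57024; M4M5 = 33·48·42 = 66528.
Length 3: M1..M3: k=1: 0+46332+45·39·33=104247; k=2: 63180+0+45·36·33=116640 → min 104247 | M2..M4: k=2: 0+57024+39·36·48=124416; k=3: 46332+0+39·33·48=108108 → min 108108 | M3..M5: k=3: 0+66528+36·33·42=116424; k=4: 57024+0+36·48·42=129600 → min 116424.
Length 4: M1..M4: k=1: 0+108108+45·39·48=192348; k=2: 63180+57024+45·36·48=197964; k=3: 104247+0+45·33·48=175527 → min 175527 | M2..M5: k=2: 0+116424+39·36·42=175392; k=3: 46332+66528+39·33·42=166914; k=4: 108108+0+39·48·42=186732 → min 166914.
Length 5: M1..M5: k=1: 0+166914+45·39·42=240624; k=2: 63180+116424+45·36·42=247644; k=3: 104247+66528+45·33·42=233145; k=4: 175527+0+45·48·42=266247 → min 233145.
Optimal parenthesization: ((M1·(M2·M3))·(M4·M5)) with cost 233145.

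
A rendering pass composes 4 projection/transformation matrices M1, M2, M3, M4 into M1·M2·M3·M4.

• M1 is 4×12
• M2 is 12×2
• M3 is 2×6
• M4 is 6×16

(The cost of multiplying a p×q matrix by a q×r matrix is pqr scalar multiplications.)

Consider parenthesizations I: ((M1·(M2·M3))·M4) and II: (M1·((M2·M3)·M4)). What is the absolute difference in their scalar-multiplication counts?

Order I = ((M1·(M2·M3))·M4): (M2·M3): 12×2 by 2×6 → 12×6, cost 12·2·6 = 144; (M1·(M2·M3)): 4×12 by 12×6 → 4×6, cost 4·12·6 = 288; cumulative 432; ((M1·(M2·M3))·M4): 4×6 by 6×16 → 4×16, cost 4·6·16 = 384; cumulative 816. Total 816.
Order II = (M1·((M2·M3)·M4)): (M2·M3): 12×2 by 2×6 → 12×6, cost 12·2·6 = 144; ((M2·M3)·M4): 12×6 by 6×16 → 12×16, cost 12·6·16 = 1152; cumulative 1296; (M1·((M2·M3)·M4)): 4×12 by 12×16 → 4×16, cost 4·12·16 = 768; cumulative 2064. Total 2064.
Difference: |816 − 2064| = 1248.

1248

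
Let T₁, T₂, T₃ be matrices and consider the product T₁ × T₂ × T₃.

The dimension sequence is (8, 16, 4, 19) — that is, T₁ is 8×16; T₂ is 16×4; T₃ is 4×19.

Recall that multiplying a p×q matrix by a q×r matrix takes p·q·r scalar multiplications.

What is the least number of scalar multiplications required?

1120

Order (T₁ × (T₂ × T₃)): (T₂ × T₃): 16×4 by 4×19 → 16×19, cost 16·4·19 = 1216; (T₁ × (T₂ × T₃)): 8×16 by 16×19 → 8×19, cost 8·16·19 = 2432; cumulative 3648. Total 3648.
Order ((T₁ × T₂) × T₃): (T₁ × T₂): 8×16 by 16×4 → 8×4, cost 8·16·4 = 512; ((T₁ × T₂) × T₃): 8×4 by 4×19 → 8×19, cost 8·4·19 = 608; cumulative 1120. Total 1120.
Minimum: 1120.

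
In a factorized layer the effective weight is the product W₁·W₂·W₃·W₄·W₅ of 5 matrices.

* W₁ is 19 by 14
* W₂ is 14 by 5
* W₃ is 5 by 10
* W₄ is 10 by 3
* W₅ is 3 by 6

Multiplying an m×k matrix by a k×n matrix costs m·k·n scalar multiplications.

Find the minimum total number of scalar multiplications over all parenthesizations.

Adjacent pairs: W₁W₂ = 19·14·5 = 1330; W₂W₃ = 14·5·10 = 700; W₃W₄ = 5·10·3 = 150; W₄W₅ = 10·3·6 = 180.
Length 3: W₁..W₃: k=1: 0+700+19·14·10=3360; k=2: 1330+0+19·5·10=2280 → min 2280 | W₂..W₄: k=2: 0+150+14·5·3=360; k=3: 700+0+14·10·3=1120 → min 360 | W₃..W₅: k=3: 0+180+5·10·6=480; k=4: 150+0+5·3·6=240 → min 240.
Length 4: W₁..W₄: k=1: 0+360+19·14·3=1158; k=2: 1330+150+19·5·3=1765; k=3: 2280+0+19·10·3=2850 → min 1158 | W₂..W₅: k=2: 0+240+14·5·6=660; k=3: 700+180+14·10·6=1720; k=4: 360+0+14·3·6=612 → min 612.
Length 5: W₁..W₅: k=1: 0+612+19·14·6=2208; k=2: 1330+240+19·5·6=2140; k=3: 2280+180+19·10·6=3600; k=4: 1158+0+19·3·6=1500 → min 1500.
Optimal order: ((W₁·(W₂·(W₃·W₄)))·W₅) with cost 1500.

1500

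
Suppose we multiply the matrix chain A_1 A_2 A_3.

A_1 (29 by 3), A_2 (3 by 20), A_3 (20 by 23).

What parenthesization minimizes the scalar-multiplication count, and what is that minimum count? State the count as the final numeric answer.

3381

(A_1 (A_2 A_3)): cost 3381.
((A_1 A_2) A_3): cost 15080.
Optimal: (A_1 (A_2 A_3)) with cost 3381.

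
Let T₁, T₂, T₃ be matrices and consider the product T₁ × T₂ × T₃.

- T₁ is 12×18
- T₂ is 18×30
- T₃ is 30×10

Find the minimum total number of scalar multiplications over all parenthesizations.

Order (T₁ × (T₂ × T₃)): (T₂ × T₃): 18×30 by 30×10 → 18×10, cost 18·30·10 = 5400; (T₁ × (T₂ × T₃)): 12×18 by 18×10 → 12×10, cost 12·18·10 = 2160; cumulative 7560. Total 7560.
Order ((T₁ × T₂) × T₃): (T₁ × T₂): 12×18 by 18×30 → 12×30, cost 12·18·30 = 6480; ((T₁ × T₂) × T₃): 12×30 by 30×10 → 12×10, cost 12·30·10 = 3600; cumulative 10080. Total 10080.
Minimum: 7560.

7560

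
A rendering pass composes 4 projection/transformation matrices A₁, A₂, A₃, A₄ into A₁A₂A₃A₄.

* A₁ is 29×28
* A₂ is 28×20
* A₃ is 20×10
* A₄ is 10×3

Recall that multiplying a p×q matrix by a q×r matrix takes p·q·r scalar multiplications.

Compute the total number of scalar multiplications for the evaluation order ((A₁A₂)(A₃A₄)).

(A₁A₂): 29×28 by 28×20 → 29×20, cost 29·28·20 = 16240
(A₃A₄): 20×10 by 10×3 → 20×3, cost 20·10·3 = 600
((A₁A₂)(A₃A₄)): 29×20 by 20×3 → 29×3, cost 29·20·3 = 1740; cumulative 18580
Total: 18580 scalar multiplications.

18580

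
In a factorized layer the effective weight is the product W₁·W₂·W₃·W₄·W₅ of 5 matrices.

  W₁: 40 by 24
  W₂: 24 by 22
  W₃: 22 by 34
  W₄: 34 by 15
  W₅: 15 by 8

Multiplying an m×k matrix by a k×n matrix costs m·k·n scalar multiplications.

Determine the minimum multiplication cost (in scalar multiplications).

Adjacent pairs: W₁W₂ = 40·24·22 = 21120; W₂W₃ = 24·22·34 = 17952; W₃W₄ = 22·34·15 = 11220; W₄W₅ = 34·15·8 = 4080.
Length 3: W₁..W₃: k=1: 0+17952+40·24·34=50592; k=2: 21120+0+40·22·34=51040 → min 50592 | W₂..W₄: k=2: 0+11220+24·22·15=19140; k=3: 17952+0+24·34·15=30192 → min 19140 | W₃..W₅: k=3: 0+4080+22·34·8=10064; k=4: 11220+0+22·15·8=13860 → min 10064.
Length 4: W₁..W₄: k=1: 0+19140+40·24·15=33540; k=2: 21120+11220+40·22·15=45540; k=3: 50592+0+40·34·15=70992 → min 33540 | W₂..W₅: k=2: 0+10064+24·22·8=14288; k=3: 17952+4080+24·34·8=28560; k=4: 19140+0+24·15·8=22020 → min 14288.
Length 5: W₁..W₅: k=1: 0+14288+40·24·8=21968; k=2: 21120+10064+40·22·8=38224; k=3: 50592+4080+40·34·8=65552; k=4: 33540+0+40·15·8=38340 → min 21968.
Optimal order: (W₁·(W₂·(W₃·(W₄·W₅)))) with cost 21968.

21968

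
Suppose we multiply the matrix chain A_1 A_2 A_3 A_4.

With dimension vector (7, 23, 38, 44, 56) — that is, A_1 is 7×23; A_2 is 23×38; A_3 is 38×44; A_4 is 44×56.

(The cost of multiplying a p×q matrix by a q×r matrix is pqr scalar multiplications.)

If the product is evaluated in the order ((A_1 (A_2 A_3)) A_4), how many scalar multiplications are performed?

62788

(A_2 A_3): 23×38 by 38×44 → 23×44, cost 23·38·44 = 38456
(A_1 (A_2 A_3)): 7×23 by 23×44 → 7×44, cost 7·23·44 = 7084; cumulative 45540
((A_1 (A_2 A_3)) A_4): 7×44 by 44×56 → 7×56, cost 7·44·56 = 17248; cumulative 62788
Total: 62788 scalar multiplications.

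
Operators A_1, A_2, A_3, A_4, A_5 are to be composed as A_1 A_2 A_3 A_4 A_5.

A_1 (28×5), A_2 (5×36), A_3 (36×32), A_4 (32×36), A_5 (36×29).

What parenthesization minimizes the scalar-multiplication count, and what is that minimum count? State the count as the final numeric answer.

Adjacent pairs: A_1A_2 = 28·5·36 = 5040; A_2A_3 = 5·36·32 = 5760; A_3A_4 = 36·32·36 = 41472; A_4A_5 = 32·36·29 = 33408.
Length 3: A_1..A_3: k=1: 0+5760+28·5·32=10240; k=2: 5040+0+28·36·32=37296 → min 10240 | A_2..A_4: k=2: 0+41472+5·36·36=47952; k=3: 5760+0+5·32·36=11520 → min 11520 | A_3..A_5: k=3: 0+33408+36·32·29=66816; k=4: 41472+0+36·36·29=79056 → min 66816.
Length 4: A_1..A_4: k=1: 0+11520+28·5·36=16560; k=2: 5040+41472+28·36·36=82800; k=3: 10240+0+28·32·36=42496 → min 16560 | A_2..A_5: k=2: 0+66816+5·36·29=72036; k=3: 5760+33408+5·32·29=43808; k=4: 11520+0+5·36·29=16740 → min 16740.
Length 5: A_1..A_5: k=1: 0+16740+28·5·29=20800; k=2: 5040+66816+28·36·29=101088; k=3: 10240+33408+28·32·29=69632; k=4: 16560+0+28·36·29=45792 → min 20800.
Optimal parenthesization: (A_1 (((A_2 A_3) A_4) A_5)) with cost 20800.

20800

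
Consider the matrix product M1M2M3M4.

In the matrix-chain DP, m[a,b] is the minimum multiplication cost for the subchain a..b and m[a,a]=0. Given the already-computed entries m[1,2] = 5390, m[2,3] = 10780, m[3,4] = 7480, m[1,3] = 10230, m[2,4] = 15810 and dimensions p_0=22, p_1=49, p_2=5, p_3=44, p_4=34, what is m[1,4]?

16610

m[1,4] = min over k∈[1,3] of m[1,k]+m[k+1,4]+p_{0}·p_k·p_{4}.
k=1: 0 + 15810 + 22·49·34 = 52462; k=2: 5390 + 7480 + 22·5·34 = 16610; k=3: 10230 + 0 + 22·44·34 = 43142.
Minimum: 16610 at k=2.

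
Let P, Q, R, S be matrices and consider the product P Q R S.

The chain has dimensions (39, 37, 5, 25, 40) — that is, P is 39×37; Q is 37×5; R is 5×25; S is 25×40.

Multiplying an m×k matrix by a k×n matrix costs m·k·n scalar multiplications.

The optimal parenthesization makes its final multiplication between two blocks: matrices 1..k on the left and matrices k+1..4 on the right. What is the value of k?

Adjacent pairs: PQ = 39·37·5 = 7215; QR = 37·5·25 = 4625; RS = 5·25·40 = 5000.
Length 3: P..R: k=1: 0+4625+39·37·25=40700; k=2: 7215+0+39·5·25=12090 → min 12090 | Q..S: k=2: 0+5000+37·5·40=12400; k=3: 4625+0+37·25·40=41625 → min 12400.
Top-level splits: k=1: (P..P)·(Q..S) → 0+12400+39·37·40 = 70120; k=2: (P..Q)·(R..S) → 7215+5000+39·5·40 = 20015; k=3: (P..R)·(S..S) → 12090+0+39·25·40 = 51090.
Best split is after Q, i.e. k = 2.

2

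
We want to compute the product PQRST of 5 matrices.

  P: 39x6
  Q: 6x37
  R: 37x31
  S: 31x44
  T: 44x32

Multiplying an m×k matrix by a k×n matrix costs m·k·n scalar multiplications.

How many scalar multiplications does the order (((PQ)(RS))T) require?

177530

(PQ): 39×6 by 6×37 → 39×37, cost 39·6·37 = 8658
(RS): 37×31 by 31×44 → 37×44, cost 37·31·44 = 50468
((PQ)(RS)): 39×37 by 37×44 → 39×44, cost 39·37·44 = 63492; cumulative 122618
(((PQ)(RS))T): 39×44 by 44×32 → 39×32, cost 39·44·32 = 54912; cumulative 177530
Total: 177530 scalar multiplications.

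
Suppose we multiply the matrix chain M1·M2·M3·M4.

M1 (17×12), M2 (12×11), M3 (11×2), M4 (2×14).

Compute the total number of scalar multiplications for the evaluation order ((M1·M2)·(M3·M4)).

5170

(M1·M2): 17×12 by 12×11 → 17×11, cost 17·12·11 = 2244
(M3·M4): 11×2 by 2×14 → 11×14, cost 11·2·14 = 308
((M1·M2)·(M3·M4)): 17×11 by 11×14 → 17×14, cost 17·11·14 = 2618; cumulative 5170
Total: 5170 scalar multiplications.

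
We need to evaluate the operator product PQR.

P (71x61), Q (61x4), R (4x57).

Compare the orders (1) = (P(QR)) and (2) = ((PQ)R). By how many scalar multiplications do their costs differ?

227263

Order (1) = (P(QR)): (QR): 61×4 by 4×57 → 61×57, cost 61·4·57 = 13908; (P(QR)): 71×61 by 61×57 → 71×57, cost 71·61·57 = 246867; cumulative 260775. Total 260775.
Order (2) = ((PQ)R): (PQ): 71×61 by 61×4 → 71×4, cost 71·61·4 = 17324; ((PQ)R): 71×4 by 4×57 → 71×57, cost 71·4·57 = 16188; cumulative 33512. Total 33512.
Difference: |260775 − 33512| = 227263.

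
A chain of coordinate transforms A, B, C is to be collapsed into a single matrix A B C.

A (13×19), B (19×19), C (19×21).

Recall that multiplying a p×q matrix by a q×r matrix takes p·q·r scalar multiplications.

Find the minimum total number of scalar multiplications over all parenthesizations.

Order (A (B C)): (B C): 19×19 by 19×21 → 19×21, cost 19·19·21 = 7581; (A (B C)): 13×19 by 19×21 → 13×21, cost 13·19·21 = 5187; cumulative 12768. Total 12768.
Order ((A B) C): (A B): 13×19 by 19×19 → 13×19, cost 13·19·19 = 4693; ((A B) C): 13×19 by 19×21 → 13×21, cost 13·19·21 = 5187; cumulative 9880. Total 9880.
Minimum: 9880.

9880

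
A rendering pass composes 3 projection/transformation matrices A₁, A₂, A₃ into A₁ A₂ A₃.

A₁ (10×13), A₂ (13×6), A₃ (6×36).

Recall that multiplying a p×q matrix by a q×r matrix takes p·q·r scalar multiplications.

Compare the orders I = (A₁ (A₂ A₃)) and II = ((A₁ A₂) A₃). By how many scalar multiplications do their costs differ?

4548

Order I = (A₁ (A₂ A₃)): (A₂ A₃): 13×6 by 6×36 → 13×36, cost 13·6·36 = 2808; (A₁ (A₂ A₃)): 10×13 by 13×36 → 10×36, cost 10·13·36 = 4680; cumulative 7488. Total 7488.
Order II = ((A₁ A₂) A₃): (A₁ A₂): 10×13 by 13×6 → 10×6, cost 10·13·6 = 780; ((A₁ A₂) A₃): 10×6 by 6×36 → 10×36, cost 10·6·36 = 2160; cumulative 2940. Total 2940.
Difference: |7488 − 2940| = 4548.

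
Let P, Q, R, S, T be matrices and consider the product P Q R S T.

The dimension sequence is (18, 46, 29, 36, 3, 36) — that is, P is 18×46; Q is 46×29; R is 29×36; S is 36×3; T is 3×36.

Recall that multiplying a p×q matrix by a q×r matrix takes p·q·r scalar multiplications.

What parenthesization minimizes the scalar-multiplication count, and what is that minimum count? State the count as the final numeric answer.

Adjacent pairs: PQ = 18·46·29 = 24012; QR = 46·29·36 = 48024; RS = 29·36·3 = 3132; ST = 36·3·36 = 3888.
Length 3: P..R: k=1: 0+48024+18·46·36=77832; k=2: 24012+0+18·29·36=42804 → min 42804 | Q..S: k=2: 0+3132+46·29·3=7134; k=3: 48024+0+46·36·3=52992 → min 7134 | R..T: k=3: 0+3888+29·36·36=41472; k=4: 3132+0+29·3·36=6264 → min 6264.
Length 4: P..S: k=1: 0+7134+18·46·3=9618; k=2: 24012+3132+18·29·3=28710; k=3: 42804+0+18·36·3=44748 → min 9618 | Q..T: k=2: 0+6264+46·29·36=54288; k=3: 48024+3888+46·36·36=111528; k=4: 7134+0+46·3·36=12102 → min 12102.
Length 5: P..T: k=1: 0+12102+18·46·36=41910; k=2: 24012+6264+18·29·36=49068; k=3: 42804+3888+18·36·36=70020; k=4: 9618+0+18·3·36=11562 → min 11562.
Optimal parenthesization: ((P (Q (R S))) T) with cost 11562.

11562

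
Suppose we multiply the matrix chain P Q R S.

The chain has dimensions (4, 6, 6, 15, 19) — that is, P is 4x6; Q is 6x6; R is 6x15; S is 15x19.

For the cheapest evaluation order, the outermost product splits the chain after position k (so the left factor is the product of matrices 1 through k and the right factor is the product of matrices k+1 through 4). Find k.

3

Adjacent pairs: PQ = 4·6·6 = 144; QR = 6·6·15 = 540; RS = 6·15·19 = 1710.
Length 3: P..R: k=1: 0+540+4·6·15=900; k=2: 144+0+4·6·15=504 → min 504 | Q..S: k=2: 0+1710+6·6·19=2394; k=3: 540+0+6·15·19=2250 → min 2250.
Top-level splits: k=1: (P..P)·(Q..S) → 0+2250+4·6·19 = 2706; k=2: (P..Q)·(R..S) → 144+1710+4·6·19 = 2310; k=3: (P..R)·(S..S) → 504+0+4·15·19 = 1644.
Best split is after R, i.e. k = 3.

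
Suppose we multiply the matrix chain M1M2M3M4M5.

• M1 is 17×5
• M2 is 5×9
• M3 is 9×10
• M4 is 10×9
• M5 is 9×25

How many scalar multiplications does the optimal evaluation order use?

Adjacent pairs: M1M2 = 17·5·9 = 765; M2M3 = 5·9·10 = 450; M3M4 = 9·10·9 = 810; M4M5 = 10·9·25 = 2250.
Length 3: M1..M3: k=1: 0+450+17·5·10=1300; k=2: 765+0+17·9·10=2295 → min 1300 | M2..M4: k=2: 0+810+5·9·9=1215; k=3: 450+0+5·10·9=900 → min 900 | M3..M5: k=3: 0+2250+9·10·25=4500; k=4: 810+0+9·9·25=2835 → min 2835.
Length 4: M1..M4: k=1: 0+900+17·5·9=1665; k=2: 765+810+17·9·9=2952; k=3: 1300+0+17·10·9=2830 → min 1665 | M2..M5: k=2: 0+2835+5·9·25=3960; k=3: 450+2250+5·10·25=3950; k=4: 900+0+5·9·25=2025 → min 2025.
Length 5: M1..M5: k=1: 0+2025+17·5·25=4150; k=2: 765+2835+17·9·25=7425; k=3: 1300+2250+17·10·25=7800; k=4: 1665+0+17·9·25=5490 → min 4150.
Optimal order: (M1(((M2M3)M4)M5)) with cost 4150.

4150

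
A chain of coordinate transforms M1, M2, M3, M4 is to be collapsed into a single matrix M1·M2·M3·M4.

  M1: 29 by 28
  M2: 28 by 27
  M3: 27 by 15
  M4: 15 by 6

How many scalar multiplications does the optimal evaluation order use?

11838

Adjacent pairs: M1M2 = 29·28·27 = 21924; M2M3 = 28·27·15 = 11340; M3M4 = 27·15·6 = 2430.
Length 3: M1..M3: k=1: 0+11340+29·28·15=23520; k=2: 21924+0+29·27·15=33669 → min 23520 | M2..M4: k=2: 0+2430+28·27·6=6966; k=3: 11340+0+28·15·6=13860 → min 6966.
Length 4: M1..M4: k=1: 0+6966+29·28·6=11838; k=2: 21924+2430+29·27·6=29052; k=3: 23520+0+29·15·6=26130 → min 11838.
Optimal order: (M1·(M2·(M3·M4))) with cost 11838.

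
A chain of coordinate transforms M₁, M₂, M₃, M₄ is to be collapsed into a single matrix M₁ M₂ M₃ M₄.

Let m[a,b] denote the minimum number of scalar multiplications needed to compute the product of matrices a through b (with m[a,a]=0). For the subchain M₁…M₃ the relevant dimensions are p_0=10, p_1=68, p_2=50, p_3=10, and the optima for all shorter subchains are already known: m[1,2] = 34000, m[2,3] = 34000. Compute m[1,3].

m[1,3] = min over k∈[1,2] of m[1,k]+m[k+1,3]+p_{0}·p_k·p_{3}.
k=1: 0 + 34000 + 10·68·10 = 40800; k=2: 34000 + 0 + 10·50·10 = 39000.
Minimum: 39000 at k=2.

39000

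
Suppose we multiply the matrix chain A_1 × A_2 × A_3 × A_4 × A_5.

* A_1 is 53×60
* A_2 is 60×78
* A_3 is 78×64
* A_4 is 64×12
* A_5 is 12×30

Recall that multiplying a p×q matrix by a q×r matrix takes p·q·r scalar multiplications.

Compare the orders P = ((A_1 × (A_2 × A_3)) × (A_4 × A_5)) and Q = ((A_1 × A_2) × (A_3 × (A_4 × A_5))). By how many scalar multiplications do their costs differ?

82980

Order P = ((A_1 × (A_2 × A_3)) × (A_4 × A_5)): (A_2 × A_3): 60×78 by 78×64 → 60×64, cost 60·78·64 = 299520; (A_1 × (A_2 × A_3)): 53×60 by 60×64 → 53×64, cost 53·60·64 = 203520; cumulative 503040; (A_4 × A_5): 64×12 by 12×30 → 64×30, cost 64·12·30 = 23040; ((A_1 × (A_2 × A_3)) × (A_4 × A_5)): 53×64 by 64×30 → 53×30, cost 53·64·30 = 101760; cumulative 627840. Total 627840.
Order Q = ((A_1 × A_2) × (A_3 × (A_4 × A_5))): (A_1 × A_2): 53×60 by 60×78 → 53×78, cost 53·60·78 = 248040; (A_4 × A_5): 64×12 by 12×30 → 64×30, cost 64·12·30 = 23040; (A_3 × (A_4 × A_5)): 78×64 by 64×30 → 78×30, cost 78·64·30 = 149760; cumulative 172800; ((A_1 × A_2) × (A_3 × (A_4 × A_5))): 53×78 by 78×30 → 53×30, cost 53·78·30 = 124020; cumulative 544860. Total 544860.
Difference: |627840 − 544860| = 82980.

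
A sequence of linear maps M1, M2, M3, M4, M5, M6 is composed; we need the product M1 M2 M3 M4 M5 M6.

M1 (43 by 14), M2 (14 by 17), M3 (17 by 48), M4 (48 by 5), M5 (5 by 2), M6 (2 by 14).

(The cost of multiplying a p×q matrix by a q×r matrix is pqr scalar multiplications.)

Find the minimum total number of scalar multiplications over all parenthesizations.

4996

Adjacent pairs: M1M2 = 43·14·17 = 10234; M2M3 = 14·17·48 = 11424; M3M4 = 17·48·5 = 4080; M4M5 = 48·5·2 = 480; M5M6 = 5·2·14 = 140.
Length 3: M1..M3: k=1: 0+11424+43·14·48=40320; k=2: 10234+0+43·17·48=45322 → min 40320 | M2..M4: k=2: 0+4080+14·17·5=5270; k=3: 11424+0+14·48·5=14784 → min 5270 | M3..M5: k=3: 0+480+17·48·2=2112; k=4: 4080+0+17·5·2=4250 → min 2112 | M4..M6: k=4: 0+140+48·5·14=3500; k=5: 480+0+48·2·14=1824 → min 1824.
Length 4: M1..M4: k=1: 0+5270+43·14·5=8280; k=2: 10234+4080+43·17·5=17969; k=3: 40320+0+43·48·5=50640 → min 8280 | M2..M5: k=2: 0+2112+14·17·2=2588; k=3: 11424+480+14·48·2=13248; k=4: 5270+0+14·5·2=5410 → min 2588 | M3..M6: k=3: 0+1824+17·48·14=13248; k=4: 4080+140+17·5·14=5410; k=5: 2112+0+17·2·14=2588 → min 2588.
Length 5: M1..M5: k=1: 0+2588+43·14·2=3792; k=2: 10234+2112+43·17·2=13808; k=3: 40320+480+43·48·2=44928; k=4: 8280+0+43·5·2=8710 → min 3792 | M2..M6: k=2: 0+2588+14·17·14=5920; k=3: 11424+1824+14·48·14=22656; k=4: 5270+140+14·5·14=6390; k=5: 2588+0+14·2·14=2980 → min 2980.
Length 6: M1..M6: k=1: 0+2980+43·14·14=11408; k=2: 10234+2588+43·17·14=23056; k=3: 40320+1824+43·48·14=71040; k=4: 8280+140+43·5·14=11430; k=5: 3792+0+43·2·14=4996 → min 4996.
Optimal order: ((M1 (M2 (M3 (M4 M5)))) M6) with cost 4996.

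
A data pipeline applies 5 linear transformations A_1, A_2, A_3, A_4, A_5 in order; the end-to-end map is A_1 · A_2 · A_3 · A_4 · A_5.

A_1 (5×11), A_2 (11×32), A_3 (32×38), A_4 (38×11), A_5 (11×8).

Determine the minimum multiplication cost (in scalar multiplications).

Adjacent pairs: A_1A_2 = 5·11·32 = 1760; A_2A_3 = 11·32·38 = 13376; A_3A_4 = 32·38·11 = 13376; A_4A_5 = 38·11·8 = 3344.
Length 3: A_1..A_3: k=1: 0+13376+5·11·38=15466; k=2: 1760+0+5·32·38=7840 → min 7840 | A_2..A_4: k=2: 0+13376+11·32·11=17248; k=3: 13376+0+11·38·11=17974 → min 17248 | A_3..A_5: k=3: 0+3344+32·38·8=13072; k=4: 13376+0+32·11·8=16192 → min 13072.
Length 4: A_1..A_4: k=1: 0+17248+5·11·11=17853; k=2: 1760+13376+5·32·11=16896; k=3: 7840+0+5·38·11=9930 → min 9930 | A_2..A_5: k=2: 0+13072+11·32·8=15888; k=3: 13376+3344+11·38·8=20064; k=4: 17248+0+11·11·8=18216 → min 15888.
Length 5: A_1..A_5: k=1: 0+15888+5·11·8=16328; k=2: 1760+13072+5·32·8=16112; k=3: 7840+3344+5·38·8=12704; k=4: 9930+0+5·11·8=10370 → min 10370.
Optimal order: ((((A_1 · A_2) · A_3) · A_4) · A_5) with cost 10370.

10370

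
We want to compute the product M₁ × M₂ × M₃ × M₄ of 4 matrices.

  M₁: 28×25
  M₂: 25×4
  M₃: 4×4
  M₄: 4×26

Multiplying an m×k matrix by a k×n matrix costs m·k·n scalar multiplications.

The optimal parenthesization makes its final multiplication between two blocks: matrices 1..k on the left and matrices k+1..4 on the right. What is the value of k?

Adjacent pairs: M₁M₂ = 28·25·4 = 2800; M₂M₃ = 25·4·4 = 400; M₃M₄ = 4·4·26 = 416.
Length 3: M₁..M₃: k=1: 0+400+28·25·4=3200; k=2: 2800+0+28·4·4=3248 → min 3200 | M₂..M₄: k=2: 0+416+25·4·26=3016; k=3: 400+0+25·4·26=3000 → min 3000.
Top-level splits: k=1: (M₁..M₁)·(M₂..M₄) → 0+3000+28·25·26 = 21200; k=2: (M₁..M₂)·(M₃..M₄) → 2800+416+28·4·26 = 6128; k=3: (M₁..M₃)·(M₄..M₄) → 3200+0+28·4·26 = 6112.
Best split is after M₃, i.e. k = 3.

3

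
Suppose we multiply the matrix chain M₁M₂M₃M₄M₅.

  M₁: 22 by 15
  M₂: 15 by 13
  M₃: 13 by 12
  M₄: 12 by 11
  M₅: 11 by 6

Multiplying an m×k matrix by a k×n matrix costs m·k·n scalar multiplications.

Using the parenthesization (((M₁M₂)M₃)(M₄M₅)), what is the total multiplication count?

10098

(M₁M₂): 22×15 by 15×13 → 22×13, cost 22·15·13 = 4290
((M₁M₂)M₃): 22×13 by 13×12 → 22×12, cost 22·13·12 = 3432; cumulative 7722
(M₄M₅): 12×11 by 11×6 → 12×6, cost 12·11·6 = 792
(((M₁M₂)M₃)(M₄M₅)): 22×12 by 12×6 → 22×6, cost 22·12·6 = 1584; cumulative 10098
Total: 10098 scalar multiplications.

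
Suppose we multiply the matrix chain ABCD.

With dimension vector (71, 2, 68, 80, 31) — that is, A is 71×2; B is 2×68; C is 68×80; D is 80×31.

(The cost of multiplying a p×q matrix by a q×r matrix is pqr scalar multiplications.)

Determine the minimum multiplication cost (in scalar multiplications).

Adjacent pairs: AB = 71·2·68 = 9656; BC = 2·68·80 = 10880; CD = 68·80·31 = 168640.
Length 3: A..C: k=1: 0+10880+71·2·80=22240; k=2: 9656+0+71·68·80=395896 → min 22240 | B..D: k=2: 0+168640+2·68·31=172856; k=3: 10880+0+2·80·31=15840 → min 15840.
Length 4: A..D: k=1: 0+15840+71·2·31=20242; k=2: 9656+168640+71·68·31=327964; k=3: 22240+0+71·80·31=198320 → min 20242.
Optimal order: (A((BC)D)) with cost 20242.

20242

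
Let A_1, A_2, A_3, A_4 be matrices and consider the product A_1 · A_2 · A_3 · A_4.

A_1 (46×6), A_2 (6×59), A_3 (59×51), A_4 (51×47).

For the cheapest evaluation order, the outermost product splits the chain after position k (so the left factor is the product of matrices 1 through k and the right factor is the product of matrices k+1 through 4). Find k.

1

Adjacent pairs: A_1A_2 = 46·6·59 = 16284; A_2A_3 = 6·59·51 = 18054; A_3A_4 = 59·51·47 = 141423.
Length 3: A_1..A_3: k=1: 0+18054+46·6·51=32130; k=2: 16284+0+46·59·51=154698 → min 32130 | A_2..A_4: k=2: 0+141423+6·59·47=158061; k=3: 18054+0+6·51·47=32436 → min 32436.
Top-level splits: k=1: (A_1..A_1)·(A_2..A_4) → 0+32436+46·6·47 = 45408; k=2: (A_1..A_2)·(A_3..A_4) → 16284+141423+46·59·47 = 285265; k=3: (A_1..A_3)·(A_4..A_4) → 32130+0+46·51·47 = 142392.
Best split is after A_1, i.e. k = 1.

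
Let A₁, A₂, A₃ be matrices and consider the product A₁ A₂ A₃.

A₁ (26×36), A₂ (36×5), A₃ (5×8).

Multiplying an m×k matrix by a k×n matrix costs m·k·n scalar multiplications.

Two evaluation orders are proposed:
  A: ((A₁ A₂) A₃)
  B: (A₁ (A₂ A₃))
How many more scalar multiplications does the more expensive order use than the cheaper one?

Order A = ((A₁ A₂) A₃): (A₁ A₂): 26×36 by 36×5 → 26×5, cost 26·36·5 = 4680; ((A₁ A₂) A₃): 26×5 by 5×8 → 26×8, cost 26·5·8 = 1040; cumulative 5720. Total 5720.
Order B = (A₁ (A₂ A₃)): (A₂ A₃): 36×5 by 5×8 → 36×8, cost 36·5·8 = 1440; (A₁ (A₂ A₃)): 26×36 by 36×8 → 26×8, cost 26·36·8 = 7488; cumulative 8928. Total 8928.
Difference: |5720 − 8928| = 3208.

3208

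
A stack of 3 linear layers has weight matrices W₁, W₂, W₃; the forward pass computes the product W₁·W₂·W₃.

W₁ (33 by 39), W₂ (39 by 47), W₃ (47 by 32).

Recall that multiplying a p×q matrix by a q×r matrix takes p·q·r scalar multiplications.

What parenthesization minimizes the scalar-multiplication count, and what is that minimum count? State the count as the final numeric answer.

(W₁·(W₂·W₃)): cost 99840.
((W₁·W₂)·W₃): cost 110121.
Optimal: (W₁·(W₂·W₃)) with cost 99840.

99840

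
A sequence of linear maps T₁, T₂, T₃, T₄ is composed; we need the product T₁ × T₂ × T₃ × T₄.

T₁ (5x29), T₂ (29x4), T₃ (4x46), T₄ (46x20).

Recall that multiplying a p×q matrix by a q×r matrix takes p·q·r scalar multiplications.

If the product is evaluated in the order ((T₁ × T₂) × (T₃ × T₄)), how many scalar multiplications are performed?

4660

(T₁ × T₂): 5×29 by 29×4 → 5×4, cost 5·29·4 = 580
(T₃ × T₄): 4×46 by 46×20 → 4×20, cost 4·46·20 = 3680
((T₁ × T₂) × (T₃ × T₄)): 5×4 by 4×20 → 5×20, cost 5·4·20 = 400; cumulative 4660
Total: 4660 scalar multiplications.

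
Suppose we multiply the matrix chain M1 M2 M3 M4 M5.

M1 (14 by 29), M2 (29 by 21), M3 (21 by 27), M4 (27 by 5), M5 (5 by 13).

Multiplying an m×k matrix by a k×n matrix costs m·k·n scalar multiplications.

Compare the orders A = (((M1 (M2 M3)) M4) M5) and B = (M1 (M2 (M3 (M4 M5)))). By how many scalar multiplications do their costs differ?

7884

Order A = (((M1 (M2 M3)) M4) M5): (M2 M3): 29×21 by 21×27 → 29×27, cost 29·21·27 = 16443; (M1 (M2 M3)): 14×29 by 29×27 → 14×27, cost 14·29·27 = 10962; cumulative 27405; ((M1 (M2 M3)) M4): 14×27 by 27×5 → 14×5, cost 14·27·5 = 1890; cumulative 29295; (((M1 (M2 M3)) M4) M5): 14×5 by 5×13 → 14×13, cost 14·5·13 = 910; cumulative 30205. Total 30205.
Order B = (M1 (M2 (M3 (M4 M5)))): (M4 M5): 27×5 by 5×13 → 27×13, cost 27·5·13 = 1755; (M3 (M4 M5)): 21×27 by 27×13 → 21×13, cost 21·27·13 = 7371; cumulative 9126; (M2 (M3 (M4 M5))): 29×21 by 21×13 → 29×13, cost 29·21·13 = 7917; cumulative 17043; (M1 (M2 (M3 (M4 M5)))): 14×29 by 29×13 → 14×13, cost 14·29·13 = 5278; cumulative 22321. Total 22321.
Difference: |30205 − 22321| = 7884.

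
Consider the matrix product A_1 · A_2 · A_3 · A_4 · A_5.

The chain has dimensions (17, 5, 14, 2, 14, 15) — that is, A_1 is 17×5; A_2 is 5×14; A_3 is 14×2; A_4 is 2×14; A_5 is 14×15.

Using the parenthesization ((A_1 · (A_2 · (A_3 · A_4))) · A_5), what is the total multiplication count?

(A_3 · A_4): 14×2 by 2×14 → 14×14, cost 14·2·14 = 392
(A_2 · (A_3 · A_4)): 5×14 by 14×14 → 5×14, cost 5·14·14 = 980; cumulative 1372
(A_1 · (A_2 · (A_3 · A_4))): 17×5 by 5×14 → 17×14, cost 17·5·14 = 1190; cumulative 2562
((A_1 · (A_2 · (A_3 · A_4))) · A_5): 17×14 by 14×15 → 17×15, cost 17·14·15 = 3570; cumulative 6132
Total: 6132 scalar multiplications.

6132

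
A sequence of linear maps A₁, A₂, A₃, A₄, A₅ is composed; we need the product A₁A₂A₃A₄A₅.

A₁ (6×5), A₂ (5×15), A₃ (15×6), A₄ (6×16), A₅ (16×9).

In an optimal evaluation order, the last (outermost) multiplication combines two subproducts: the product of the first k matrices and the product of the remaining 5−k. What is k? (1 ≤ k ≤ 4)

Adjacent pairs: A₁A₂ = 6·5·15 = 450; A₂A₃ = 5·15·6 = 450; A₃A₄ = 15·6·16 = 1440; A₄A₅ = 6·16·9 = 864.
Length 3: A₁..A₃: k=1: 0+450+6·5·6=630; k=2: 450+0+6·15·6=990 → min 630 | A₂..A₄: k=2: 0+1440+5·15·16=2640; k=3: 450+0+5·6·16=930 → min 930 | A₃..A₅: k=3: 0+864+15·6·9=1674; k=4: 1440+0+15·16·9=3600 → min 1674.
Length 4: A₁..A₄: k=1: 0+930+6·5·16=1410; k=2: 450+1440+6·15·16=3330; k=3: 630+0+6·6·16=1206 → min 1206 | A₂..A₅: k=2: 0+1674+5·15·9=2349; k=3: 450+864+5·6·9=1584; k=4: 930+0+5·16·9=1650 → min 1584.
Top-level splits: k=1: (A₁..A₁)·(A₂..A₅) → 0+1584+6·5·9 = 1854; k=2: (A₁..A₂)·(A₃..A₅) → 450+1674+6·15·9 = 2934; k=3: (A₁..A₃)·(A₄..A₅) → 630+864+6·6·9 = 1818; k=4: (A₁..A₄)·(A₅..A₅) → 1206+0+6·16·9 = 2070.
Best split is after A₃, i.e. k = 3.

3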